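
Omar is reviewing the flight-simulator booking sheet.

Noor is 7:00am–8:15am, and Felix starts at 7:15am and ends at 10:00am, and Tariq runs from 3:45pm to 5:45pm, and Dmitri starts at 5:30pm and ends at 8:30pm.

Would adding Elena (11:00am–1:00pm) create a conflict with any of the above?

Noor: ends 8:15am at or before Elena starts 11:00am → clear.
Felix: ends 10:00am at or before Elena starts 11:00am → clear.
Tariq: starts 3:45pm at or after Elena ends 1:00pm → clear.
Dmitri: starts 5:30pm at or after Elena ends 1:00pm → clear.

No — it doesn't clash with anything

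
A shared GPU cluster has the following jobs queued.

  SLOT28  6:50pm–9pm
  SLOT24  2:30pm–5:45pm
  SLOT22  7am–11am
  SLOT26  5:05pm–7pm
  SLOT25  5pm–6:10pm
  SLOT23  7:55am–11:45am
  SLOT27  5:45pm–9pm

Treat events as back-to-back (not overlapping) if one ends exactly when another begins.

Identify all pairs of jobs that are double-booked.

SLOT22 & SLOT23, SLOT24 & SLOT25, SLOT24 & SLOT26, SLOT25 & SLOT26, SLOT25 & SLOT27, SLOT26 & SLOT27, SLOT26 & SLOT28, SLOT27 & SLOT28

Sorted by start: SLOT22, SLOT23, SLOT24, SLOT25, SLOT26, SLOT27, SLOT28.
SLOT23 starts before SLOT22 ends → SLOT22 and SLOT23 overlap.
SLOT24 starts after SLOT22 ends, so SLOT22 has no further overlaps.
SLOT24 starts after SLOT23 ends, so SLOT23 has no further overlaps.
SLOT25 starts before SLOT24 ends → SLOT24 and SLOT25 overlap.
SLOT26 starts before SLOT24 ends → SLOT24 and SLOT26 overlap.
SLOT27 starts exactly when SLOT24 ends (back-to-back, no overlap), so SLOT24 has no further overlaps.
SLOT26 starts before SLOT25 ends → SLOT25 and SLOT26 overlap.
SLOT27 starts before SLOT25 ends → SLOT25 and SLOT27 overlap.
SLOT28 starts after SLOT25 ends.
SLOT27 starts before SLOT26 ends → SLOT26 and SLOT27 overlap.
SLOT28 starts before SLOT26 ends → SLOT26 and SLOT28 overlap.
SLOT28 starts before SLOT27 ends → SLOT27 and SLOT28 overlap.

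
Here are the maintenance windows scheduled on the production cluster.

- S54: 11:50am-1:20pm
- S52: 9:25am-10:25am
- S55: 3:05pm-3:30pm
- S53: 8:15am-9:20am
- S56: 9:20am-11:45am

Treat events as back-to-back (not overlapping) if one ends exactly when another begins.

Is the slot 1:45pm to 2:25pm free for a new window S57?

S53: ends 9:20am at or before S57 starts 1:45pm → clear.
S56: ends 11:45am at or before S57 starts 1:45pm → clear.
S52: ends 10:25am at or before S57 starts 1:45pm → clear.
S54: ends 1:20pm at or before S57 starts 1:45pm → clear.
S55: starts 3:05pm at or after S57 ends 2:25pm → clear.

Yes — the slot is free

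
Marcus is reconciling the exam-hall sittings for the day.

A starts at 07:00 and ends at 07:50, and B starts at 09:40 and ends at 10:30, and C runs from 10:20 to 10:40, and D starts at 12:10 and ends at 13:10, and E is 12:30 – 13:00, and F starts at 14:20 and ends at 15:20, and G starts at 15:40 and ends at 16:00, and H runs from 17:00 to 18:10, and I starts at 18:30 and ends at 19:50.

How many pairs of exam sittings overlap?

Check each pair: they overlap iff neither finishes before the other starts.
Sorted by start: A, B, C, D, E, F, G, H, I.
B starts after A ends, so A has no further overlaps.
C starts before B ends → B and C overlap.
D starts after B ends, so B has no further overlaps.
D starts after C ends, so C has no further overlaps.
E starts before D ends → D and E overlap.
F starts after D ends, so D has no further overlaps.
F starts after E ends, so E has no further overlaps.
G starts after F ends, so F has no further overlaps.
H starts after G ends, so G has no further overlaps.
I starts after H ends.
Overlapping pairs: B & C, D & E — 2 in total.

2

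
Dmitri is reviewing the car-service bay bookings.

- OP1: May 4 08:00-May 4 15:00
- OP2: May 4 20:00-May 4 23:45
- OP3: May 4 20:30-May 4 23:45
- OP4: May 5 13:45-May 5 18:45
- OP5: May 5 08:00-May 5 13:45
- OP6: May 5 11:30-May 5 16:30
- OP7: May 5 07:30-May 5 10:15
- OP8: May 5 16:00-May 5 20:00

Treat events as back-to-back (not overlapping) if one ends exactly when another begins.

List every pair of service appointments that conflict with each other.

Sorted by start: OP1, OP2, OP3, OP7, OP5, OP6, OP4, OP8.
OP2 starts after OP1 ends, so OP1 has no further overlaps.
OP3 starts before OP2 ends → OP2 and OP3 overlap.
OP7 starts after OP2 ends, so OP2 has no further overlaps.
OP7 starts after OP3 ends, so OP3 has no further overlaps.
OP5 starts before OP7 ends → OP7 and OP5 overlap.
OP6 starts after OP7 ends, so OP7 has no further overlaps.
OP6 starts before OP5 ends → OP5 and OP6 overlap.
OP4 starts exactly when OP5 ends (back-to-back, no overlap), so OP5 has no further overlaps.
OP4 starts before OP6 ends → OP6 and OP4 overlap.
OP8 starts before OP6 ends → OP6 and OP8 overlap.
OP8 starts before OP4 ends → OP4 and OP8 overlap.

OP2 & OP3, OP4 & OP6, OP4 & OP8, OP5 & OP6, OP5 & OP7, OP6 & OP8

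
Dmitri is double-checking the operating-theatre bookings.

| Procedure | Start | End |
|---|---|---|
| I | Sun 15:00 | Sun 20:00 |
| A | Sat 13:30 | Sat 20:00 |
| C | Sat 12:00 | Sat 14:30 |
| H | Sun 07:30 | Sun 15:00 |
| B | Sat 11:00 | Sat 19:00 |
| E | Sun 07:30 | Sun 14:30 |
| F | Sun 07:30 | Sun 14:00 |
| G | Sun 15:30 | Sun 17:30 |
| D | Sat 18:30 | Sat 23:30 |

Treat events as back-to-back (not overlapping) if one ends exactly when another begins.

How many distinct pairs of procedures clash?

Check each pair: they overlap iff neither finishes before the other starts.
Sorted by start: B, C, A, D, E, F, H, I, G.
C starts before B ends → B and C overlap.
A starts before B ends → B and A overlap.
D starts before B ends → B and D overlap.
E starts after B ends — done with B.
A starts before C ends → C and A overlap.
D starts after C ends — done with C.
D starts before A ends → A and D overlap.
E starts after A ends — done with A.
E starts after D ends — done with D.
F starts before E ends → E and F overlap.
H starts before E ends → E and H overlap.
I starts after E ends — done with E.
H starts before F ends → F and H overlap.
I starts after F ends — done with F.
I starts exactly when H ends (back-to-back, no overlap) — done with H.
G starts before I ends → I and G overlap.
Overlapping pairs: A & B, A & C, A & D, B & C, B & D, E & F, E & H, F & H, G & I — 9 in total.

9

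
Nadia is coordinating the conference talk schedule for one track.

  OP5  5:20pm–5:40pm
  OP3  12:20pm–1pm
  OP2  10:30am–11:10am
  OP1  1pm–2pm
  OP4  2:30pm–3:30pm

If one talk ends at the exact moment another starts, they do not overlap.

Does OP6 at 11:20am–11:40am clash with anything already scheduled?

No — it doesn't clash with anything

OP2: ends 11:10am at or before OP6 starts 11:20am → clear.
OP3: starts 12:20pm at or after OP6 ends 11:40am → clear.
OP1: starts 1pm at or after OP6 ends 11:40am → clear.
OP4: starts 2:30pm at or after OP6 ends 11:40am → clear.
OP5: starts 5:20pm at or after OP6 ends 11:40am → clear.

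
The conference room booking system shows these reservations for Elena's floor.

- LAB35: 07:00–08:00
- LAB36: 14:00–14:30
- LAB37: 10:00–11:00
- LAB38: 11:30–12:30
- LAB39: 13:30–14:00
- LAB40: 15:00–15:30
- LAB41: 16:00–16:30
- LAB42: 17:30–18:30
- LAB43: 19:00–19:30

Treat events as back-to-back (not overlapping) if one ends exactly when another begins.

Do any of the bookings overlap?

No

Sorted by start: LAB35, LAB37, LAB38, LAB39, LAB36, LAB40, LAB41, LAB42, LAB43.
LAB37 starts after LAB35 ends, so nothing later overlaps LAB35 either.
LAB38 starts after LAB37 ends, so nothing later overlaps LAB37 either.
LAB39 starts after LAB38 ends, so nothing later overlaps LAB38 either.
LAB36 starts exactly when LAB39 ends (back-to-back, no overlap), so nothing later overlaps LAB39 either.
LAB40 starts after LAB36 ends, so nothing later overlaps LAB36 either.
LAB41 starts after LAB40 ends, so nothing later overlaps LAB40 either.
LAB42 starts after LAB41 ends, so nothing later overlaps LAB41 either.
LAB43 starts after LAB42 ends.
Every pair is clear; the schedule has no overlaps.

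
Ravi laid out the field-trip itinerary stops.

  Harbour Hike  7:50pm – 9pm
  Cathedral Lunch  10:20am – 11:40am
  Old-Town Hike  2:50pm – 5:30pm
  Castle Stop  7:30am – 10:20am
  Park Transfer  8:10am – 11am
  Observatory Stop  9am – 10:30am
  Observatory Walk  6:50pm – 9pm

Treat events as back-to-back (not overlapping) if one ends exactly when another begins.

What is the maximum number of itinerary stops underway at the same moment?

3

Walk through starts and ends in time order (an end at T is processed before a start at T):
7:30am start Castle Stop → 1
8:10am start Park Transfer → 2
9am start Observatory Stop → 3
10:20am end Castle Stop → 2
10:20am start Cathedral Lunch → 3
10:30am end Observatory Stop → 2
11am end Park Transfer → 1
11:40am end Cathedral Lunch → 0
2:50pm start Old-Town Hike → 1
5:30pm end Old-Town Hike → 0
6:50pm start Observatory Walk → 1
7:50pm start Harbour Hike → 2
9pm end Harbour Hike → 1
9pm end Observatory Walk → 0
Peak is 3, at 9am (Castle Stop, Observatory Stop, Park Transfer).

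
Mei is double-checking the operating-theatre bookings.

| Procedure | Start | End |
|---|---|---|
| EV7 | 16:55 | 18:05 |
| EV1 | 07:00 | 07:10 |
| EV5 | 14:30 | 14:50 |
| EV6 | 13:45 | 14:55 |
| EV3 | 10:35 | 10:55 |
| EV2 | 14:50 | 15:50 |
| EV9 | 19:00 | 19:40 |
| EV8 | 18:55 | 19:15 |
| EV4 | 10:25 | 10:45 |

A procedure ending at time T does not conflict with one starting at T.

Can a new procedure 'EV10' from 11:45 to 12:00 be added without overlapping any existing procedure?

Yes — the slot is free

EV1: ends 07:10 at or before EV10 starts 11:45 → clear.
EV4: ends 10:45 at or before EV10 starts 11:45 → clear.
EV3: ends 10:55 at or before EV10 starts 11:45 → clear.
EV6: starts 13:45 at or after EV10 ends 12:00 → clear.
EV5: starts 14:30 at or after EV10 ends 12:00 → clear.
EV2: starts 14:50 at or after EV10 ends 12:00 → clear.
EV7: starts 16:55 at or after EV10 ends 12:00 → clear.
EV8: starts 18:55 at or after EV10 ends 12:00 → clear.
EV9: starts 19:00 at or after EV10 ends 12:00 → clear.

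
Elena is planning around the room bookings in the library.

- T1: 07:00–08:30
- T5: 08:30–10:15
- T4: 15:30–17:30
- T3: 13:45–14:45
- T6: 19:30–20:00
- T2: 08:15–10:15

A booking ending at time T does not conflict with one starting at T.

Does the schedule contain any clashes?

Yes

Two intervals overlap when each starts before the other ends.
Sorted by start: T1, T2, T5, T3, T4, T6.
T2 starts before T1 ends → T1 and T2 overlap.
That's a conflict, so the schedule is not conflict-free.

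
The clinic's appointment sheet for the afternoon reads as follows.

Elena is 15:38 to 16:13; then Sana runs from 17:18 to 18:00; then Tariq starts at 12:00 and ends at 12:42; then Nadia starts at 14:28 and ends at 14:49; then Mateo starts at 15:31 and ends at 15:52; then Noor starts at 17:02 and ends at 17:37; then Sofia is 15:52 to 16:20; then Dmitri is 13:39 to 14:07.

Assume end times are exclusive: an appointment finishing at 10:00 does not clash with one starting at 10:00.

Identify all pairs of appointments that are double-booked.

Elena & Mateo, Elena & Sofia, Noor & Sana

Sorted by start: Tariq, Dmitri, Nadia, Mateo, Elena, Sofia, Noor, Sana.
Dmitri starts after Tariq ends, so Tariq has no further overlaps.
Nadia starts after Dmitri ends, so Dmitri has no further overlaps.
Mateo starts after Nadia ends, so Nadia has no further overlaps.
Elena starts before Mateo ends → Mateo and Elena overlap.
Sofia starts exactly when Mateo ends (back-to-back, no overlap), so Mateo has no further overlaps.
Sofia starts before Elena ends → Elena and Sofia overlap.
Noor starts after Elena ends, so Elena has no further overlaps.
Noor starts after Sofia ends, so Sofia has no further overlaps.
Sana starts before Noor ends → Noor and Sana overlap.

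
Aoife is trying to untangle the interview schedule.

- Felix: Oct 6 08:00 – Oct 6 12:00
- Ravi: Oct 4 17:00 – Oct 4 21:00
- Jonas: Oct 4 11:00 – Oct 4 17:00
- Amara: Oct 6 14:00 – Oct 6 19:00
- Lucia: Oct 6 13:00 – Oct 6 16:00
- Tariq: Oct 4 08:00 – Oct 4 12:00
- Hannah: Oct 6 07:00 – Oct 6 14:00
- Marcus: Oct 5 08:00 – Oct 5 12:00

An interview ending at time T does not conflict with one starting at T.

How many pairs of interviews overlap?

4

Sorted by start: Tariq, Jonas, Ravi, Marcus, Hannah, Felix, Lucia, Amara.
Jonas starts before Tariq ends → Tariq and Jonas overlap.
Ravi starts after Tariq ends, so nothing later overlaps Tariq either.
Ravi starts exactly when Jonas ends (back-to-back, no overlap), so nothing later overlaps Jonas either.
Marcus starts after Ravi ends, so nothing later overlaps Ravi either.
Hannah starts after Marcus ends, so nothing later overlaps Marcus either.
Felix starts before Hannah ends → Hannah and Felix overlap.
Lucia starts before Hannah ends → Hannah and Lucia overlap.
Amara starts exactly when Hannah ends (back-to-back, no overlap).
Lucia starts after Felix ends, so nothing later overlaps Felix either.
Amara starts before Lucia ends → Lucia and Amara overlap.
Overlapping pairs: Amara & Lucia, Felix & Hannah, Hannah & Lucia, Jonas & Tariq — 4 in total.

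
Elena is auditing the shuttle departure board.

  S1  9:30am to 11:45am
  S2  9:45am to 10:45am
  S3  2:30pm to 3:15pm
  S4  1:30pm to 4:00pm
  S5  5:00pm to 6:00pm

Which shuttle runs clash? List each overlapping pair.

S1 & S2, S3 & S4

Sorted by start: S1, S2, S4, S3, S5.
S2 starts before S1 ends → S1 and S2 overlap.
S4 starts after S1 ends — done with S1.
S4 starts after S2 ends — done with S2.
S3 starts before S4 ends → S4 and S3 overlap.
S5 starts after S4 ends.
S5 starts after S3 ends.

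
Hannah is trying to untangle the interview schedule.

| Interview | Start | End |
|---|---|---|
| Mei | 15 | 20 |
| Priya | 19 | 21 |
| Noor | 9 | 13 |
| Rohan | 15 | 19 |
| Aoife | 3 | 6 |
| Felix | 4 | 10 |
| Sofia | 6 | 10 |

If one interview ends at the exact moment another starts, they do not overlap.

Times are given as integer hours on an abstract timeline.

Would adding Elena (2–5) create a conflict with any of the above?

Aoife: starts 3 before Elena ends 5, and ends 6 after Elena starts 2 → overlap.
Felix: starts 4 before Elena ends 5, and ends 10 after Elena starts 2 → overlap.
Sofia: starts 6 at or after Elena ends 5 → clear.
Noor: starts 9 at or after Elena ends 5 → clear.
Rohan: starts 15 at or after Elena ends 5 → clear.
Mei: starts 15 at or after Elena ends 5 → clear.
Priya: starts 19 at or after Elena ends 5 → clear.
Elena overlaps Felix, Aoife.

Yes — it overlaps Aoife, Felix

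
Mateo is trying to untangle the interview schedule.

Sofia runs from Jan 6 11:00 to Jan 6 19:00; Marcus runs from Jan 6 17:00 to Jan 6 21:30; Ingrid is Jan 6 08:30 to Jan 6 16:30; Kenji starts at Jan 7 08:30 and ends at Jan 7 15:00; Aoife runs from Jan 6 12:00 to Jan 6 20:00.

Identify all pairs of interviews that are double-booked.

Two intervals overlap when each starts before the other ends.
Sorted by start: Ingrid, Sofia, Aoife, Marcus, Kenji.
Sofia starts before Ingrid ends → Ingrid and Sofia overlap.
Aoife starts before Ingrid ends → Ingrid and Aoife overlap.
Marcus starts after Ingrid ends — done with Ingrid.
Aoife starts before Sofia ends → Sofia and Aoife overlap.
Marcus starts before Sofia ends → Sofia and Marcus overlap.
Kenji starts after Sofia ends.
Marcus starts before Aoife ends → Aoife and Marcus overlap.
Kenji starts after Aoife ends.
Kenji starts after Marcus ends.

Aoife & Ingrid, Aoife & Marcus, Aoife & Sofia, Ingrid & Sofia, Marcus & Sofia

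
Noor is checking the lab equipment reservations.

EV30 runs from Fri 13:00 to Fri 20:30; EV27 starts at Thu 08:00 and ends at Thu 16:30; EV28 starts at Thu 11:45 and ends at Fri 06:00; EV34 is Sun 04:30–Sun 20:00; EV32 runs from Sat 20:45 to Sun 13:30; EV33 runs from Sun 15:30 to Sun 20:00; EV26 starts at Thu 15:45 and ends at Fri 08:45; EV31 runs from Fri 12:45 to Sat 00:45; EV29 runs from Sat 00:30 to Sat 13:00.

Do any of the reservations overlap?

Sorted by start: EV27, EV28, EV26, EV31, EV30, EV29, EV32, EV34, EV33.
EV28 starts before EV27 ends → EV27 and EV28 overlap.
That's a conflict, so the schedule is not conflict-free.

Yes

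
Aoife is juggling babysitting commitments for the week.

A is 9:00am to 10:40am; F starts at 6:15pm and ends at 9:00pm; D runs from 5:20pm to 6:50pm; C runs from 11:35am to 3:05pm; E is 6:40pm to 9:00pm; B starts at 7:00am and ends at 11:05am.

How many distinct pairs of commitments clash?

Sorted by start: B, A, C, D, F, E.
A starts before B ends → B and A overlap.
C starts after B ends, so nothing later overlaps B either.
C starts after A ends, so nothing later overlaps A either.
D starts after C ends, so nothing later overlaps C either.
F starts before D ends → D and F overlap.
E starts before D ends → D and E overlap.
E starts before F ends → F and E overlap.
Overlapping pairs: A & B, D & E, D & F, E & F — 4 in total.

4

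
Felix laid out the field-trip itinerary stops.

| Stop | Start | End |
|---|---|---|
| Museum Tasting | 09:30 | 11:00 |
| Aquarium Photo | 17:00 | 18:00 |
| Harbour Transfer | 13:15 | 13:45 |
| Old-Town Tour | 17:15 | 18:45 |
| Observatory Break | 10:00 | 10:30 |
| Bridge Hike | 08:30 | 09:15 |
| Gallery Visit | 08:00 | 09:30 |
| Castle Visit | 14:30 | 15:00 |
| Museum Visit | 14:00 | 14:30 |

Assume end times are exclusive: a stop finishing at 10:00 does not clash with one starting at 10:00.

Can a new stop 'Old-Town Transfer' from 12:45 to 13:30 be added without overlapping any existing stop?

No — it overlaps Harbour Transfer

Gallery Visit: ends 09:30 at or before Old-Town Transfer starts 12:45 → clear.
Bridge Hike: ends 09:15 at or before Old-Town Transfer starts 12:45 → clear.
Museum Tasting: ends 11:00 at or before Old-Town Transfer starts 12:45 → clear.
Observatory Break: ends 10:30 at or before Old-Town Transfer starts 12:45 → clear.
Harbour Transfer: starts 13:15 before Old-Town Transfer ends 13:30, and ends 13:45 after Old-Town Transfer starts 12:45 → overlap.
Museum Visit: starts 14:00 at or after Old-Town Transfer ends 13:30 → clear.
Castle Visit: starts 14:30 at or after Old-Town Transfer ends 13:30 → clear.
Aquarium Photo: starts 17:00 at or after Old-Town Transfer ends 13:30 → clear.
Old-Town Tour: starts 17:15 at or after Old-Town Transfer ends 13:30 → clear.
Old-Town Transfer overlaps Harbour Transfer.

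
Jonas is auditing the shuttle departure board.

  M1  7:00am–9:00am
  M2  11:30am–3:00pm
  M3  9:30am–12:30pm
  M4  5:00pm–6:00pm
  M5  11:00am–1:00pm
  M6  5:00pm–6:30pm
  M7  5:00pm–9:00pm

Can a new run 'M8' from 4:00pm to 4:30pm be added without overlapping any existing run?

Yes — the slot is free

M1: ends 9:00am at or before M8 starts 4:00pm → clear.
M3: ends 12:30pm at or before M8 starts 4:00pm → clear.
M5: ends 1:00pm at or before M8 starts 4:00pm → clear.
M2: ends 3:00pm at or before M8 starts 4:00pm → clear.
M4: starts 5:00pm at or after M8 ends 4:30pm → clear.
M6: starts 5:00pm at or after M8 ends 4:30pm → clear.
M7: starts 5:00pm at or after M8 ends 4:30pm → clear.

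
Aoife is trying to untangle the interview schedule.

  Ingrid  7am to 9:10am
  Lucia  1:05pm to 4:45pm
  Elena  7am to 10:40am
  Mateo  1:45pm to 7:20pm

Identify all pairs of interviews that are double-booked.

Elena & Ingrid, Lucia & Mateo

Sorted by start: Elena, Ingrid, Lucia, Mateo.
Ingrid starts before Elena ends → Elena and Ingrid overlap.
Lucia starts after Elena ends — done with Elena.
Lucia starts after Ingrid ends — done with Ingrid.
Mateo starts before Lucia ends → Lucia and Mateo overlap.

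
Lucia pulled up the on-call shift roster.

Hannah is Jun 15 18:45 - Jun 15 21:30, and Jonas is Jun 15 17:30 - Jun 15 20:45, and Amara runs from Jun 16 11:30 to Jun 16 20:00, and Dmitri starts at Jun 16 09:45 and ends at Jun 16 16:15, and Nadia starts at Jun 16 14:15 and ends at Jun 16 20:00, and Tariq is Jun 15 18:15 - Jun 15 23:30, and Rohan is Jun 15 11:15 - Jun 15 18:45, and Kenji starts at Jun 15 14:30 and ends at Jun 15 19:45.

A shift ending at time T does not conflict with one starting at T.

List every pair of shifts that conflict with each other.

Amara & Dmitri, Amara & Nadia, Dmitri & Nadia, Hannah & Jonas, Hannah & Kenji, Hannah & Tariq, Jonas & Kenji, Jonas & Rohan, Jonas & Tariq, Kenji & Rohan, Kenji & Tariq, Rohan & Tariq

Sorted by start: Rohan, Kenji, Jonas, Tariq, Hannah, Dmitri, Amara, Nadia.
Kenji starts before Rohan ends → Rohan and Kenji overlap.
Jonas starts before Rohan ends → Rohan and Jonas overlap.
Tariq starts before Rohan ends → Rohan and Tariq overlap.
Hannah starts exactly when Rohan ends (back-to-back, no overlap); Rohan is clear from here.
Jonas starts before Kenji ends → Kenji and Jonas overlap.
Tariq starts before Kenji ends → Kenji and Tariq overlap.
Hannah starts before Kenji ends → Kenji and Hannah overlap.
Dmitri starts after Kenji ends; Kenji is clear from here.
Tariq starts before Jonas ends → Jonas and Tariq overlap.
Hannah starts before Jonas ends → Jonas and Hannah overlap.
Dmitri starts after Jonas ends; Jonas is clear from here.
Hannah starts before Tariq ends → Tariq and Hannah overlap.
Dmitri starts after Tariq ends; Tariq is clear from here.
Dmitri starts after Hannah ends; Hannah is clear from here.
Amara starts before Dmitri ends → Dmitri and Amara overlap.
Nadia starts before Dmitri ends → Dmitri and Nadia overlap.
Nadia starts before Amara ends → Amara and Nadia overlap.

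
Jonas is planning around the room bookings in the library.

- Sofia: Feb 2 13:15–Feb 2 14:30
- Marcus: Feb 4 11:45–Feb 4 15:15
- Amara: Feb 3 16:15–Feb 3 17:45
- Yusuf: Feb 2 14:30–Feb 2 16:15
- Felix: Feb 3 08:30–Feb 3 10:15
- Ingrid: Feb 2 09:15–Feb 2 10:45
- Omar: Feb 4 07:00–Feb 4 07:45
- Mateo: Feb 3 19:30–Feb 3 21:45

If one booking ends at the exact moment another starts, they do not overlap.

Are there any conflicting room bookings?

No

Sorted by start: Ingrid, Sofia, Yusuf, Felix, Amara, Mateo, Omar, Marcus.
Sofia starts after Ingrid ends, so nothing later overlaps Ingrid either.
Yusuf starts exactly when Sofia ends (back-to-back, no overlap), so nothing later overlaps Sofia either.
Felix starts after Yusuf ends, so nothing later overlaps Yusuf either.
Amara starts after Felix ends, so nothing later overlaps Felix either.
Mateo starts after Amara ends, so nothing later overlaps Amara either.
Omar starts after Mateo ends, so nothing later overlaps Mateo either.
Marcus starts after Omar ends.
Every pair is clear; the schedule has no overlaps.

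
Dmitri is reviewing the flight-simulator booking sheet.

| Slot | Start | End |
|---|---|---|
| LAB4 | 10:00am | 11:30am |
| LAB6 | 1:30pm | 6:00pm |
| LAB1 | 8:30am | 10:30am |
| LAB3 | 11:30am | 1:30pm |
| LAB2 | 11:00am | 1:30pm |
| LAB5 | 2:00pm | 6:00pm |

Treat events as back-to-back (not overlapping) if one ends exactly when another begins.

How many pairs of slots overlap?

4

Sorted by start: LAB1, LAB4, LAB2, LAB3, LAB6, LAB5.
LAB4 starts before LAB1 ends → LAB1 and LAB4 overlap.
LAB2 starts after LAB1 ends, so nothing later overlaps LAB1 either.
LAB2 starts before LAB4 ends → LAB4 and LAB2 overlap.
LAB3 starts exactly when LAB4 ends (back-to-back, no overlap), so nothing later overlaps LAB4 either.
LAB3 starts before LAB2 ends → LAB2 and LAB3 overlap.
LAB6 starts exactly when LAB2 ends (back-to-back, no overlap), so nothing later overlaps LAB2 either.
LAB6 starts exactly when LAB3 ends (back-to-back, no overlap), so nothing later overlaps LAB3 either.
LAB5 starts before LAB6 ends → LAB6 and LAB5 overlap.
Overlapping pairs: LAB1 & LAB4, LAB2 & LAB3, LAB2 & LAB4, LAB5 & LAB6 — 4 in total.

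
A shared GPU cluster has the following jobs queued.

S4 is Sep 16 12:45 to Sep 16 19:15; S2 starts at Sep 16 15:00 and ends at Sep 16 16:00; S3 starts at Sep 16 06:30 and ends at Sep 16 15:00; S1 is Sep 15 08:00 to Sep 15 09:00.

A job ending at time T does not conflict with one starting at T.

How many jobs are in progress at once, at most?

Walk through starts and ends in time order (an end at T is processed before a start at T):
Sep 15 08:00 start S1 → 1
Sep 15 09:00 end S1 → 0
Sep 16 06:30 start S3 → 1
Sep 16 12:45 start S4 → 2
Sep 16 15:00 end S3 → 1
Sep 16 15:00 start S2 → 2
Sep 16 16:00 end S2 → 1
Sep 16 19:15 end S4 → 0
Peak is 2, at Sep 16 12:45 (S3, S4).

2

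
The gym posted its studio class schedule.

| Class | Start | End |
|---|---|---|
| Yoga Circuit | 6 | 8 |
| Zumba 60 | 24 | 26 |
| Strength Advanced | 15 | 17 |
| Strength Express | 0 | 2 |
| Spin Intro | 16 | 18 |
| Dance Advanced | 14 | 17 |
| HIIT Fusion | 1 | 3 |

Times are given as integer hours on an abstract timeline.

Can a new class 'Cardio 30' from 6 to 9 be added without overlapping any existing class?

No — it overlaps Yoga Circuit

Strength Express: ends 2 at or before Cardio 30 starts 6 → clear.
HIIT Fusion: ends 3 at or before Cardio 30 starts 6 → clear.
Yoga Circuit: starts 6 before Cardio 30 ends 9, and ends 8 after Cardio 30 starts 6 → overlap.
Dance Advanced: starts 14 at or after Cardio 30 ends 9 → clear.
Strength Advanced: starts 15 at or after Cardio 30 ends 9 → clear.
Spin Intro: starts 16 at or after Cardio 30 ends 9 → clear.
Zumba 60: starts 24 at or after Cardio 30 ends 9 → clear.
Cardio 30 overlaps Yoga Circuit.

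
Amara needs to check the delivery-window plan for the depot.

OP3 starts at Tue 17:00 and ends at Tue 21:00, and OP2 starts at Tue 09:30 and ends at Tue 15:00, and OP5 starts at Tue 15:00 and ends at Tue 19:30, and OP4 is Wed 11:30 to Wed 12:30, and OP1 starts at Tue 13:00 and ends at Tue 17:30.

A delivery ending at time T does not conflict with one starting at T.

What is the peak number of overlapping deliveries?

Sort all start/end points and keep a running count:
Tue 09:30 start OP2 → 1
Tue 13:00 start OP1 → 2
Tue 15:00 end OP2 → 1
Tue 15:00 start OP5 → 2
Tue 17:00 start OP3 → 3
Tue 17:30 end OP1 → 2
Tue 19:30 end OP5 → 1
Tue 21:00 end OP3 → 0
Wed 11:30 start OP4 → 1
Wed 12:30 end OP4 → 0
Peak is 3, at Tue 17:00 (OP1, OP3, OP5).

3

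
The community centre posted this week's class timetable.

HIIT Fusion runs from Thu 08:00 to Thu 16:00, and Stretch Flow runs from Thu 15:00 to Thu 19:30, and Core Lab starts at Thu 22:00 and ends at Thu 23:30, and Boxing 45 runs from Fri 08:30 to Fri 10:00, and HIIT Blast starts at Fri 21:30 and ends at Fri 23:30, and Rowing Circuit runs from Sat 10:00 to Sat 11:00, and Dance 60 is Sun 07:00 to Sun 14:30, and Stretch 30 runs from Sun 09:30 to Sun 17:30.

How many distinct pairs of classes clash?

2

Sorted by start: HIIT Fusion, Stretch Flow, Core Lab, Boxing 45, HIIT Blast, Rowing Circuit, Dance 60, Stretch 30.
Stretch Flow starts before HIIT Fusion ends → HIIT Fusion and Stretch Flow overlap.
Core Lab starts after HIIT Fusion ends — done with HIIT Fusion.
Core Lab starts after Stretch Flow ends — done with Stretch Flow.
Boxing 45 starts after Core Lab ends — done with Core Lab.
HIIT Blast starts after Boxing 45 ends — done with Boxing 45.
Rowing Circuit starts after HIIT Blast ends — done with HIIT Blast.
Dance 60 starts after Rowing Circuit ends — done with Rowing Circuit.
Stretch 30 starts before Dance 60 ends → Dance 60 and Stretch 30 overlap.
Overlapping pairs: Dance 60 & Stretch 30, HIIT Fusion & Stretch Flow — 2 in total.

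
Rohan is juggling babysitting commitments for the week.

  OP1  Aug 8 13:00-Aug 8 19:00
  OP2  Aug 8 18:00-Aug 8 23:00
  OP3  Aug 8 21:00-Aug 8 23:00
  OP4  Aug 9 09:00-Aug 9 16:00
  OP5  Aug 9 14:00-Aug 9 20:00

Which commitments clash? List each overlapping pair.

OP1 & OP2, OP2 & OP3, OP4 & OP5

Check each pair: they overlap iff neither finishes before the other starts.
Sorted by start: OP1, OP2, OP3, OP4, OP5.
OP2 starts before OP1 ends → OP1 and OP2 overlap.
OP3 starts after OP1 ends — done with OP1.
OP3 starts before OP2 ends → OP2 and OP3 overlap.
OP4 starts after OP2 ends — done with OP2.
OP4 starts after OP3 ends — done with OP3.
OP5 starts before OP4 ends → OP4 and OP5 overlap.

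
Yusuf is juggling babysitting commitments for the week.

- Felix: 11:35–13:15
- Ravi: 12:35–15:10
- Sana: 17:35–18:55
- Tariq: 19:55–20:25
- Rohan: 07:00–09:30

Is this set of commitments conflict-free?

No

Sorted by start: Rohan, Felix, Ravi, Sana, Tariq.
Felix starts after Rohan ends, so nothing later overlaps Rohan either.
Ravi starts before Felix ends → Felix and Ravi overlap.
That's a conflict, so the schedule is not conflict-free.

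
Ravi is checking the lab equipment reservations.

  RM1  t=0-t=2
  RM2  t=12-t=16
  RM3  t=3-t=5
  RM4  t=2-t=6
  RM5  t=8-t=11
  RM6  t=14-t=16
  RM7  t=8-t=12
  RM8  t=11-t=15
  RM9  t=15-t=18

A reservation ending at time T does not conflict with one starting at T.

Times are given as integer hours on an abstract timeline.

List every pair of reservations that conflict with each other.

Sorted by start: RM1, RM4, RM3, RM5, RM7, RM8, RM2, RM6, RM9.
RM4 starts exactly when RM1 ends (back-to-back, no overlap); RM1 is clear from here.
RM3 starts before RM4 ends → RM4 and RM3 overlap.
RM5 starts after RM4 ends; RM4 is clear from here.
RM5 starts after RM3 ends; RM3 is clear from here.
RM7 starts before RM5 ends → RM5 and RM7 overlap.
RM8 starts exactly when RM5 ends (back-to-back, no overlap); RM5 is clear from here.
RM8 starts before RM7 ends → RM7 and RM8 overlap.
RM2 starts exactly when RM7 ends (back-to-back, no overlap); RM7 is clear from here.
RM2 starts before RM8 ends → RM8 and RM2 overlap.
RM6 starts before RM8 ends → RM8 and RM6 overlap.
RM9 starts exactly when RM8 ends (back-to-back, no overlap).
RM6 starts before RM2 ends → RM2 and RM6 overlap.
RM9 starts before RM2 ends → RM2 and RM9 overlap.
RM9 starts before RM6 ends → RM6 and RM9 overlap.

RM2 & RM6, RM2 & RM8, RM2 & RM9, RM3 & RM4, RM5 & RM7, RM6 & RM8, RM6 & RM9, RM7 & RM8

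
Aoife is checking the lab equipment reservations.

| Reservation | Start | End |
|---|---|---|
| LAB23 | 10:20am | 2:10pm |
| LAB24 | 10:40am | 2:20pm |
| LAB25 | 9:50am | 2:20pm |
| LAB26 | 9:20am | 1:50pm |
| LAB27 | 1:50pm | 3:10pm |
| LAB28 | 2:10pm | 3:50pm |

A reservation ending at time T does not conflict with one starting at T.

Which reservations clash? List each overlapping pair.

Sorted by start: LAB26, LAB25, LAB23, LAB24, LAB27, LAB28.
LAB25 starts before LAB26 ends → LAB26 and LAB25 overlap.
LAB23 starts before LAB26 ends → LAB26 and LAB23 overlap.
LAB24 starts before LAB26 ends → LAB26 and LAB24 overlap.
LAB27 starts exactly when LAB26 ends (back-to-back, no overlap), so LAB26 has no further overlaps.
LAB23 starts before LAB25 ends → LAB25 and LAB23 overlap.
LAB24 starts before LAB25 ends → LAB25 and LAB24 overlap.
LAB27 starts before LAB25 ends → LAB25 and LAB27 overlap.
LAB28 starts before LAB25 ends → LAB25 and LAB28 overlap.
LAB24 starts before LAB23 ends → LAB23 and LAB24 overlap.
LAB27 starts before LAB23 ends → LAB23 and LAB27 overlap.
LAB28 starts exactly when LAB23 ends (back-to-back, no overlap).
LAB27 starts before LAB24 ends → LAB24 and LAB27 overlap.
LAB28 starts before LAB24 ends → LAB24 and LAB28 overlap.
LAB28 starts before LAB27 ends → LAB27 and LAB28 overlap.

LAB23 & LAB24, LAB23 & LAB25, LAB23 & LAB26, LAB23 & LAB27, LAB24 & LAB25, LAB24 & LAB26, LAB24 & LAB27, LAB24 & LAB28, LAB25 & LAB26, LAB25 & LAB27, LAB25 & LAB28, LAB27 & LAB28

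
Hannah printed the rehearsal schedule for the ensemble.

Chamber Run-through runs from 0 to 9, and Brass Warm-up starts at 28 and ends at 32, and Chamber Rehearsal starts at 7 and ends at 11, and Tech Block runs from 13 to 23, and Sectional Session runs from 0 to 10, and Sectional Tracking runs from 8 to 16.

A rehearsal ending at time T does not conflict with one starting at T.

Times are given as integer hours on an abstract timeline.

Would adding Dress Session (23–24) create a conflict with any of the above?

No — it doesn't clash with anything

Chamber Run-through: ends 9 at or before Dress Session starts 23 → clear.
Sectional Session: ends 10 at or before Dress Session starts 23 → clear.
Chamber Rehearsal: ends 11 at or before Dress Session starts 23 → clear.
Sectional Tracking: ends 16 at or before Dress Session starts 23 → clear.
Tech Block: ends 23 at or before Dress Session starts 23 → clear.
Brass Warm-up: starts 28 at or after Dress Session ends 24 → clear.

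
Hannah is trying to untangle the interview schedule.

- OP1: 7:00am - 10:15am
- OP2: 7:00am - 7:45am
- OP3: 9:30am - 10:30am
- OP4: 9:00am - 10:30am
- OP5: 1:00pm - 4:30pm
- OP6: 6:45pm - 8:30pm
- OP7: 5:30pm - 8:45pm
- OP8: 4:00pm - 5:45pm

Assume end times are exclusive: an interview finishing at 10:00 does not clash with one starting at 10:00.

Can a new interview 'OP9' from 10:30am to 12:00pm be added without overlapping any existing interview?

OP1: ends 10:15am at or before OP9 starts 10:30am → clear.
OP2: ends 7:45am at or before OP9 starts 10:30am → clear.
OP4: ends 10:30am at or before OP9 starts 10:30am → clear.
OP3: ends 10:30am at or before OP9 starts 10:30am → clear.
OP5: starts 1:00pm at or after OP9 ends 12:00pm → clear.
OP8: starts 4:00pm at or after OP9 ends 12:00pm → clear.
OP7: starts 5:30pm at or after OP9 ends 12:00pm → clear.
OP6: starts 6:45pm at or after OP9 ends 12:00pm → clear.

Yes — the slot is free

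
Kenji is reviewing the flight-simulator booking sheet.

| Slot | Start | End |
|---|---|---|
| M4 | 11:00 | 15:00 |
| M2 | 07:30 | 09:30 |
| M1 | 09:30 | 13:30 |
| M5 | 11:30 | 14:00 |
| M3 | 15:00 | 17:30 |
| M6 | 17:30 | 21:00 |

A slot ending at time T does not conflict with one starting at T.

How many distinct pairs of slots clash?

3

Sorted by start: M2, M1, M4, M5, M3, M6.
M1 starts exactly when M2 ends (back-to-back, no overlap), so M2 has no further overlaps.
M4 starts before M1 ends → M1 and M4 overlap.
M5 starts before M1 ends → M1 and M5 overlap.
M3 starts after M1 ends, so M1 has no further overlaps.
M5 starts before M4 ends → M4 and M5 overlap.
M3 starts exactly when M4 ends (back-to-back, no overlap), so M4 has no further overlaps.
M3 starts after M5 ends, so M5 has no further overlaps.
M6 starts exactly when M3 ends (back-to-back, no overlap).
Overlapping pairs: M1 & M4, M1 & M5, M4 & M5 — 3 in total.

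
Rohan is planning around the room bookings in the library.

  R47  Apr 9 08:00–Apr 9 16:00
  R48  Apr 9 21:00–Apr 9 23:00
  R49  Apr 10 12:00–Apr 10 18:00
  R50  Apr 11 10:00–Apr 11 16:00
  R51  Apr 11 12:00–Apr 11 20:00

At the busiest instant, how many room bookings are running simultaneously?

2

Sweep the timeline, counting +1 at each start and −1 at each end (ends before starts at a tie):
Apr 9 08:00 start R47 → 1
Apr 9 16:00 end R47 → 0
Apr 9 21:00 start R48 → 1
Apr 9 23:00 end R48 → 0
Apr 10 12:00 start R49 → 1
Apr 10 18:00 end R49 → 0
Apr 11 10:00 start R50 → 1
Apr 11 12:00 start R51 → 2
Apr 11 16:00 end R50 → 1
Apr 11 20:00 end R51 → 0
Peak is 2, at Apr 11 12:00 (R50, R51).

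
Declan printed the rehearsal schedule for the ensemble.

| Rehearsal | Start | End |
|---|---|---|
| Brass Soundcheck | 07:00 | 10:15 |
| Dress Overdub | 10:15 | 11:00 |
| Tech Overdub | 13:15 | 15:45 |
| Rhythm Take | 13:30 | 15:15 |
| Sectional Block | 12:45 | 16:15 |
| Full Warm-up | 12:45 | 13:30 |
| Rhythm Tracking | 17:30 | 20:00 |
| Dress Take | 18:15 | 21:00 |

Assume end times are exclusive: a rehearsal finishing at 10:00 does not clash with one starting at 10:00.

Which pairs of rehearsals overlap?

Sorted by start: Brass Soundcheck, Dress Overdub, Sectional Block, Full Warm-up, Tech Overdub, Rhythm Take, Rhythm Tracking, Dress Take.
Dress Overdub starts exactly when Brass Soundcheck ends (back-to-back, no overlap); Brass Soundcheck is clear from here.
Sectional Block starts after Dress Overdub ends; Dress Overdub is clear from here.
Full Warm-up starts before Sectional Block ends → Sectional Block and Full Warm-up overlap.
Tech Overdub starts before Sectional Block ends → Sectional Block and Tech Overdub overlap.
Rhythm Take starts before Sectional Block ends → Sectional Block and Rhythm Take overlap.
Rhythm Tracking starts after Sectional Block ends; Sectional Block is clear from here.
Tech Overdub starts before Full Warm-up ends → Full Warm-up and Tech Overdub overlap.
Rhythm Take starts exactly when Full Warm-up ends (back-to-back, no overlap); Full Warm-up is clear from here.
Rhythm Take starts before Tech Overdub ends → Tech Overdub and Rhythm Take overlap.
Rhythm Tracking starts after Tech Overdub ends; Tech Overdub is clear from here.
Rhythm Tracking starts after Rhythm Take ends; Rhythm Take is clear from here.
Dress Take starts before Rhythm Tracking ends → Rhythm Tracking and Dress Take overlap.

Dress Take & Rhythm Tracking, Full Warm-up & Sectional Block, Full Warm-up & Tech Overdub, Rhythm Take & Sectional Block, Rhythm Take & Tech Overdub, Sectional Block & Tech Overdub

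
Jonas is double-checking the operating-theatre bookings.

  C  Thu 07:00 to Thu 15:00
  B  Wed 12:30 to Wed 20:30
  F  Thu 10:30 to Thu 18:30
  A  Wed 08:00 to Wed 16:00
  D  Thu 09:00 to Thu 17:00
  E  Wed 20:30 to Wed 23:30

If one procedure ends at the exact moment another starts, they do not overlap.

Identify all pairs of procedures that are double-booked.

A & B, C & D, C & F, D & F

Check each pair: they overlap iff neither finishes before the other starts.
Sorted by start: A, B, E, C, D, F.
B starts before A ends → A and B overlap.
E starts after A ends; A is clear from here.
E starts exactly when B ends (back-to-back, no overlap); B is clear from here.
C starts after E ends; E is clear from here.
D starts before C ends → C and D overlap.
F starts before C ends → C and F overlap.
F starts before D ends → D and F overlap.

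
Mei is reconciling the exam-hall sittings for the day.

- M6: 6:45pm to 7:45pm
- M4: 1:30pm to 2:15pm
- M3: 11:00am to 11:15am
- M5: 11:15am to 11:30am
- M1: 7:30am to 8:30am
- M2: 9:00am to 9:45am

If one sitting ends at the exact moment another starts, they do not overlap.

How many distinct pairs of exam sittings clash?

Two intervals overlap when each starts before the other ends.
Sorted by start: M1, M2, M3, M5, M4, M6.
M2 starts after M1 ends, so nothing later overlaps M1 either.
M3 starts after M2 ends, so nothing later overlaps M2 either.
M5 starts exactly when M3 ends (back-to-back, no overlap), so nothing later overlaps M3 either.
M4 starts after M5 ends, so nothing later overlaps M5 either.
M6 starts after M4 ends.
No pair overlaps.

0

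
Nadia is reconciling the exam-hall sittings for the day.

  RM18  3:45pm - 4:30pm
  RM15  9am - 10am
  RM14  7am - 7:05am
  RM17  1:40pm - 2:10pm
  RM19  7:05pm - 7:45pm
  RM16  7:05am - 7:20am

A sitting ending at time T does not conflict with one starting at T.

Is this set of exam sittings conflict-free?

Two intervals overlap when each starts before the other ends.
Sorted by start: RM14, RM16, RM15, RM17, RM18, RM19.
RM16 starts exactly when RM14 ends (back-to-back, no overlap); RM14 is clear from here.
RM15 starts after RM16 ends; RM16 is clear from here.
RM17 starts after RM15 ends; RM15 is clear from here.
RM18 starts after RM17 ends; RM17 is clear from here.
RM19 starts after RM18 ends.
Every pair is clear; the schedule has no overlaps.

Yes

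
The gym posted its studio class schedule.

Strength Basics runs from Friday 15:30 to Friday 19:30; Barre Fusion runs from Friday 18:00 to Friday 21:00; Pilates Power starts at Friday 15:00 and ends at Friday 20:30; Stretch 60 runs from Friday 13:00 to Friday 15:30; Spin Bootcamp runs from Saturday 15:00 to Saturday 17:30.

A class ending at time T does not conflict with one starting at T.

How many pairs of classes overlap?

4

Sorted by start: Stretch 60, Pilates Power, Strength Basics, Barre Fusion, Spin Bootcamp.
Pilates Power starts before Stretch 60 ends → Stretch 60 and Pilates Power overlap.
Strength Basics starts exactly when Stretch 60 ends (back-to-back, no overlap) — done with Stretch 60.
Strength Basics starts before Pilates Power ends → Pilates Power and Strength Basics overlap.
Barre Fusion starts before Pilates Power ends → Pilates Power and Barre Fusion overlap.
Spin Bootcamp starts after Pilates Power ends.
Barre Fusion starts before Strength Basics ends → Strength Basics and Barre Fusion overlap.
Spin Bootcamp starts after Strength Basics ends.
Spin Bootcamp starts after Barre Fusion ends.
Overlapping pairs: Barre Fusion & Pilates Power, Barre Fusion & Strength Basics, Pilates Power & Strength Basics, Pilates Power & Stretch 60 — 4 in total.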